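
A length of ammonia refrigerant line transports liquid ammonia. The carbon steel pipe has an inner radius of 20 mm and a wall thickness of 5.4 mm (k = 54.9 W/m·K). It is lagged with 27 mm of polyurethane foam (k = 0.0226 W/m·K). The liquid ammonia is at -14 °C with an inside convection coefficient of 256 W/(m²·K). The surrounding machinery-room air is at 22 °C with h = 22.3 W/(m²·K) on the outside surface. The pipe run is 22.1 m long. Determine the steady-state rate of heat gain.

Q ≈ 151 W

Cylindrical conduction, so R = ln(r₂/r₁)/(2πkL) per layer, in series:
R_inner film = 1/(h_i·2πr₁L) = 1/(256×2π×0.02×22.1) = 0.001407 K/W
R_carbon steel pipe wall = ln(25.4/20)/(2π×54.9×22.1) = 3.135×10^-5 K/W
R_polyurethane foam = ln(52.4/25.4)/(2π×0.0226×22.1) = 0.2308 K/W
R_outer film = 1/(h_o·2πr_oL) = 1/(22.3×2π×0.0524×22.1) = 0.006163 K/W
R_total = 0.2384 K/W
Q = ΔT/R_total = 36/0.2384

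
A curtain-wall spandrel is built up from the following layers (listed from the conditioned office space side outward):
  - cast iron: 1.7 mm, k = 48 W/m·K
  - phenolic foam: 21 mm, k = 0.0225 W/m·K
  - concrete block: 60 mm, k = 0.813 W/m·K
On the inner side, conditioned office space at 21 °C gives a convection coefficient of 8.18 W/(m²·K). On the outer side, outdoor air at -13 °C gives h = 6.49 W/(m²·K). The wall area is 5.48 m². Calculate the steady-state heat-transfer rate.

Model the wall as resistances in series:
R_inner film = 1/(h_i·A) = 1/(8.18×5.48) = 0.02231 K/W
R_cast iron = L/(kA) = 0.0017/(48×5.48) = 6.463×10^-6 K/W
R_phenolic foam = L/(kA) = 0.021/(0.0225×5.48) = 0.1703 K/W
R_concrete block = L/(kA) = 0.06/(0.813×5.48) = 0.01347 K/W
R_outer film = 1/(h_o·A) = 1/(6.49×5.48) = 0.02812 K/W
R_total = 0.2342 K/W
Q = ΔT / R_total = 34 / 0.2342

Q ≈ 145 W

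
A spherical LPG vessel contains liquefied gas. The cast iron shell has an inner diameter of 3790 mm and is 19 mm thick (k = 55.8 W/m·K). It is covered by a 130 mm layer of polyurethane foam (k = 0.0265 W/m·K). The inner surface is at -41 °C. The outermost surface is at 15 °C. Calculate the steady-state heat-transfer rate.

Spherical conduction: R = (1/r_in − 1/r_out)/(4πk) per layer; series-sum.
R_cast iron shell = (1/1.895 − 1/1.914)/(4π×55.8) = 7.471×10^-6 K/W
R_polyurethane foam = (1/1.914 − 1/2.044)/(4π×0.0265) = 0.09978 K/W
R_total = 0.09979 K/W
Q = ΔT/R_total = 56/0.09979

Q ≈ 561 W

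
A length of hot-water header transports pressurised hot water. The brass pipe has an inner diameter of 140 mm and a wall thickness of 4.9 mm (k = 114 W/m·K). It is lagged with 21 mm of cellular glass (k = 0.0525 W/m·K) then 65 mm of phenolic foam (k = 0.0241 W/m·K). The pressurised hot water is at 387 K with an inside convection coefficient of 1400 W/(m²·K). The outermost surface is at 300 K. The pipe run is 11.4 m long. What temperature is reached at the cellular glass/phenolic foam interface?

Treating each annulus and film as a series resistance:
R_inner film = 1/(h_i·2πr₁L) = 1/(1400×2π×0.07×11.4) = 1.425×10^-4 K/W
R_brass pipe wall = ln(74.9/70)/(2π×114×11.4) = 8.286×10^-6 K/W
R_cellular glass = ln(95.9/74.9)/(2π×0.0525×11.4) = 0.06572 K/W
R_phenolic foam = ln(160.9/95.9)/(2π×0.0241×11.4) = 0.2998 K/W
R_total = 0.3656 K/W
Q = ΔT/R_total = 87/0.3656
Q = 238 W
T_interface = T_inner − Q·ΣR(inner→interface) = 387 − 238×0.06587

T ≈ 371 K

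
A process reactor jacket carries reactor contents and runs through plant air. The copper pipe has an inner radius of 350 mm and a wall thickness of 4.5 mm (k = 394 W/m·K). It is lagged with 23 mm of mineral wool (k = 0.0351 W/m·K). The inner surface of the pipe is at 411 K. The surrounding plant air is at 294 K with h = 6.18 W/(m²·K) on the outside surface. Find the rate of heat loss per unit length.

q′ ≈ 331 W/m

Cylindrical conduction, so R = ln(r₂/r₁)/(2πkL) per layer, in series:
R_copper pipe wall = ln(354.5/350)/(2π×394×1) = 5.16×10^-6 K/W
R_mineral wool = ln(377.5/354.5)/(2π×0.0351×1) = 0.285 K/W
R_outer film = 1/(h_o·2πr_oL) = 1/(6.18×2π×0.3775×1) = 0.06822 K/W
R_total = 0.3533 K/W
Q = ΔT/R_total = 117/0.3533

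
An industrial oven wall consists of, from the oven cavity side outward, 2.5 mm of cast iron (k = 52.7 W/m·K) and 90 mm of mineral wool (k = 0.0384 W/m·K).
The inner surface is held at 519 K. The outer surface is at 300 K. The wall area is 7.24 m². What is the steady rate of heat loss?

Series thermal resistances:
R_cast iron = L/(kA) = 0.0025/(52.7×7.24) = 6.552×10^-6 K/W
R_mineral wool = L/(kA) = 0.09/(0.0384×7.24) = 0.3237 K/W
R_total = 0.3237 K/W
Q = ΔT / R_total = 219 / 0.3237

Q ≈ 676 W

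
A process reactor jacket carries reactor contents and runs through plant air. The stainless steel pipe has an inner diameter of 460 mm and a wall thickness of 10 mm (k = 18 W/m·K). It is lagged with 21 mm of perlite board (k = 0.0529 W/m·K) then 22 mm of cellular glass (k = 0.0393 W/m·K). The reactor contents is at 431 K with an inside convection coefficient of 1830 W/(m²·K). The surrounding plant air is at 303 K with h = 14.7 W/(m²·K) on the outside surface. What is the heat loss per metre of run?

Radial resistances (cylindrical: R_cond = ln(r_o/r_i)/(2πkL), R_conv = 1/(h·2πrL)):
R_inner film = 1/(h_i·2πr₁L) = 1/(1830×2π×0.23×1) = 3.781×10^-4 K/W
R_stainless steel pipe wall = ln(240/230)/(2π×18×1) = 3.763×10^-4 K/W
R_perlite board = ln(261/240)/(2π×0.0529×1) = 0.2524 K/W
R_cellular glass = ln(283/261)/(2π×0.0393×1) = 0.3277 K/W
R_outer film = 1/(h_o·2πr_oL) = 1/(14.7×2π×0.283×1) = 0.03826 K/W
R_total = 0.6191 K/W
Q = ΔT/R_total = 128/0.6191

q′ ≈ 207 W/m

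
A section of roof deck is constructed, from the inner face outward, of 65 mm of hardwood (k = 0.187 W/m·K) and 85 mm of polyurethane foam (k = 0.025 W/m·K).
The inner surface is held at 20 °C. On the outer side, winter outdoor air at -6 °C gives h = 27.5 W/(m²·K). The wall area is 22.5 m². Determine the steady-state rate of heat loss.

Model the wall as resistances in series:
R_hardwood = L/(kA) = 0.065/(0.187×22.5) = 0.01545 K/W
R_polyurethane foam = L/(kA) = 0.085/(0.025×22.5) = 0.1511 K/W
R_outer film = 1/(h_o·A) = 1/(27.5×22.5) = 0.001616 K/W
R_total = 0.1682 K/W
Q = ΔT / R_total = 26 / 0.1682

Q ≈ 155 W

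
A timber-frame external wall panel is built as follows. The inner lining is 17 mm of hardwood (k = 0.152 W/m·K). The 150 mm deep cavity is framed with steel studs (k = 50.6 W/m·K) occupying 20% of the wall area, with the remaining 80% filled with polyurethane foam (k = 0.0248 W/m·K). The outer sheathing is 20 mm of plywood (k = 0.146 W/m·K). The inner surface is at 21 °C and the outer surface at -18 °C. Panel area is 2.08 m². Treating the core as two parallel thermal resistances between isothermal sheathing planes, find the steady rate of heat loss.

Q ≈ 308 W

Sheathing layers in series; stud and cavity paths in parallel between them.
R_inner = 0.017/(0.152×2.08) = 0.05377 K/W
R_stud  = 0.15/(50.6×0.2×2.08) = 0.007126 K/W
R_cav   = 0.15/(0.0248×0.8×2.08) = 3.635 K/W
1/R_core = 1/R_stud + 1/R_cav → R_core = 0.007112 K/W
R_outer = 0.02/(0.146×2.08) = 0.06586 K/W
R_total = 0.1267 K/W
Q = ΔT/R_total = 39/0.1267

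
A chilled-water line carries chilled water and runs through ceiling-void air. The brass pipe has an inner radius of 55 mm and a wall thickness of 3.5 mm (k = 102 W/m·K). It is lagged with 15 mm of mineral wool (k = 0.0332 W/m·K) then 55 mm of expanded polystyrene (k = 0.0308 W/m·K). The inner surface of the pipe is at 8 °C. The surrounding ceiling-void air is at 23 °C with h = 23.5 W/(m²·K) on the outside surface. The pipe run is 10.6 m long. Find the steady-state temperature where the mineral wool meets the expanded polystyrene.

T ≈ 12.1 °C

Radial resistances (cylindrical: R_cond = ln(r_o/r_i)/(2πkL), R_conv = 1/(h·2πrL)):
R_brass pipe wall = ln(58.5/55)/(2π×102×10.6) = 9.081×10^-6 K/W
R_mineral wool = ln(73.5/58.5)/(2π×0.0332×10.6) = 0.1032 K/W
R_expanded polystyrene = ln(128.5/73.5)/(2π×0.0308×10.6) = 0.2723 K/W
R_outer film = 1/(h_o·2πr_oL) = 1/(23.5×2π×0.1285×10.6) = 0.004972 K/W
R_total = 0.3805 K/W
Q = ΔT/R_total = 15/0.3805
Q = 39.4 W
T_interface = T_inner + Q·ΣR(inner→interface) = 8 + 39.4×0.1032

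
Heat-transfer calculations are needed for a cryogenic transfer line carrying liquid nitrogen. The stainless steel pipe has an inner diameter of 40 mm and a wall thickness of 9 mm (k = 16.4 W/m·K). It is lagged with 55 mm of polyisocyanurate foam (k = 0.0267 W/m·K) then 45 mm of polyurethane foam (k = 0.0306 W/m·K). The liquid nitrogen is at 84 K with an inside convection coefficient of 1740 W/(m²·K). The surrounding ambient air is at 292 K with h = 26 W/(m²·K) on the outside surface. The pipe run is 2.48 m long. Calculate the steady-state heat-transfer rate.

Q ≈ 59.8 W

For a radial system each layer contributes R = ln(r_out/r_in)/(2πkL); films add R = 1/(hA).
R_inner film = 1/(h_i·2πr₁L) = 1/(1740×2π×0.02×2.48) = 0.001844 K/W
R_stainless steel pipe wall = ln(29/20)/(2π×16.4×2.48) = 0.001454 K/W
R_polyisocyanurate foam = ln(84/29)/(2π×0.0267×2.48) = 2.556 K/W
R_polyurethane foam = ln(129/84)/(2π×0.0306×2.48) = 0.8997 K/W
R_outer film = 1/(h_o·2πr_oL) = 1/(26×2π×0.129×2.48) = 0.01913 K/W
R_total = 3.478 K/W
Q = ΔT/R_total = 208/3.478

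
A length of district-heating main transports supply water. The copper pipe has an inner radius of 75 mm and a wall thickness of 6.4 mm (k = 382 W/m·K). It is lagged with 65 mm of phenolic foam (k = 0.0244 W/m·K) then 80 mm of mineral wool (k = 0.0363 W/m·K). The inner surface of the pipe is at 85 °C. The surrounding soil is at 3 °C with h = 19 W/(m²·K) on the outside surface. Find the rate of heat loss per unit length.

q′ ≈ 14.2 W/m

For a radial system each layer contributes R = ln(r_out/r_in)/(2πkL); films add R = 1/(hA).
R_copper pipe wall = ln(81.4/75)/(2π×382×1) = 3.412×10^-5 K/W
R_phenolic foam = ln(146.4/81.4)/(2π×0.0244×1) = 3.829 K/W
R_mineral wool = ln(226.4/146.4)/(2π×0.0363×1) = 1.911 K/W
R_outer film = 1/(h_o·2πr_oL) = 1/(19×2π×0.2264×1) = 0.037 K/W
R_total = 5.777 K/W
Q = ΔT/R_total = 82/5.777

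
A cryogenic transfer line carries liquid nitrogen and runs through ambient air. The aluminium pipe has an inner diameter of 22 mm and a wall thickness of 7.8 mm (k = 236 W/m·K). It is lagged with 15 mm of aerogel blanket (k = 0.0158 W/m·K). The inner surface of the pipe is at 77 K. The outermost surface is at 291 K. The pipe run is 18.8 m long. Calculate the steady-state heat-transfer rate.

For a radial system each layer contributes R = ln(r_out/r_in)/(2πkL); films add R = 1/(hA).
R_aluminium pipe wall = ln(18.8/11)/(2π×236×18.8) = 1.923×10^-5 K/W
R_aerogel blanket = ln(33.8/18.8)/(2π×0.0158×18.8) = 0.3143 K/W
R_total = 0.3143 K/W
Q = ΔT/R_total = 214/0.3143

Q ≈ 681 W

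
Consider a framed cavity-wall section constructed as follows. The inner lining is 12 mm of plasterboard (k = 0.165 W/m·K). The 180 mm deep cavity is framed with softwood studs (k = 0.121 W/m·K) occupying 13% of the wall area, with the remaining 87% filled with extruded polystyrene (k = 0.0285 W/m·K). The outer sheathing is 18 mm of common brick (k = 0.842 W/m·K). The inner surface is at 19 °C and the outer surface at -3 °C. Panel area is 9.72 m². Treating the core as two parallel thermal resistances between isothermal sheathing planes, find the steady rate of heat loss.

Sheathing layers in series; stud and cavity paths in parallel between them.
R_inner = 0.012/(0.165×9.72) = 0.007482 K/W
R_stud  = 0.18/(0.121×0.13×9.72) = 1.177 K/W
R_cav   = 0.18/(0.0285×0.87×9.72) = 0.7469 K/W
1/R_core = 1/R_stud + 1/R_cav → R_core = 0.457 K/W
R_outer = 0.018/(0.842×9.72) = 0.002199 K/W
R_total = 0.4666 K/W
Q = ΔT/R_total = 22/0.4666

Q ≈ 47.1 W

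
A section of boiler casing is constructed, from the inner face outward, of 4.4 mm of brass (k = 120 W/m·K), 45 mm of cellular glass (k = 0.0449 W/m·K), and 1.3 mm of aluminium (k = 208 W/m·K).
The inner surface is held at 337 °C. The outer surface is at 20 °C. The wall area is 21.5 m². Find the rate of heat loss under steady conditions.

Series thermal resistances:
R_brass = L/(kA) = 0.0044/(120×21.5) = 1.705×10^-6 K/W
R_cellular glass = L/(kA) = 0.045/(0.0449×21.5) = 0.04662 K/W
R_aluminium = L/(kA) = 0.0013/(208×21.5) = 2.907×10^-7 K/W
R_total = 0.04662 K/W
Q = ΔT / R_total = 317 / 0.04662

Q ≈ 6800 W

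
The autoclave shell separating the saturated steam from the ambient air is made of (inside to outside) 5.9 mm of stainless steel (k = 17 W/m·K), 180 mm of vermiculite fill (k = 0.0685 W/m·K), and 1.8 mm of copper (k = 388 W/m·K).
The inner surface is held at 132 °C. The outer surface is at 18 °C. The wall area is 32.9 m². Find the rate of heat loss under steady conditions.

Thermal resistances in series:
R_stainless steel = L/(kA) = 0.0059/(17×32.9) = 1.055×10^-5 K/W
R_vermiculite fill = L/(kA) = 0.18/(0.0685×32.9) = 0.07987 K/W
R_copper = L/(kA) = 0.0018/(388×32.9) = 1.41×10^-7 K/W
R_total = 0.07988 K/W
Q = ΔT / R_total = 114 / 0.07988

Q ≈ 1430 W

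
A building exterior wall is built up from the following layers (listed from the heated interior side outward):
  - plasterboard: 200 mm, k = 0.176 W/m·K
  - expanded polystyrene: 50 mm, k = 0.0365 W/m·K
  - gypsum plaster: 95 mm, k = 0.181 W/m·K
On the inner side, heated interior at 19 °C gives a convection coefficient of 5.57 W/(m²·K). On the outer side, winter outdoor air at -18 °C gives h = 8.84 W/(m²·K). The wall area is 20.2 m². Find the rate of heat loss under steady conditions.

Q ≈ 225 W

Thermal resistances in series:
R_inner film = 1/(h_i·A) = 1/(5.57×20.2) = 0.008888 K/W
R_plasterboard = L/(kA) = 0.2/(0.176×20.2) = 0.05626 K/W
R_expanded polystyrene = L/(kA) = 0.05/(0.0365×20.2) = 0.06782 K/W
R_gypsum plaster = L/(kA) = 0.095/(0.181×20.2) = 0.02598 K/W
R_outer film = 1/(h_o·A) = 1/(8.84×20.2) = 0.0056 K/W
R_total = 0.1645 K/W
Q = ΔT / R_total = 37 / 0.1645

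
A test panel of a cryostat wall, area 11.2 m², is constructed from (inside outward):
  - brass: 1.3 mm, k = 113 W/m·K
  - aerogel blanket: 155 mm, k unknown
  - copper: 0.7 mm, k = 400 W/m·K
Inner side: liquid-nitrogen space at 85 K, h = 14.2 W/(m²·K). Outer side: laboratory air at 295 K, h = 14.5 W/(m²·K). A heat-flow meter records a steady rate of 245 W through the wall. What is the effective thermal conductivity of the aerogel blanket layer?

Using the resistance-network approach (series):
R_inner film = 1/(h_i·A) = 1/(14.2×11.2) = 0.006288 K/W
R_brass = L/(kA) = 0.0013/(113×11.2) = 1.027×10^-6 K/W
R_copper = L/(kA) = 0.0007/(400×11.2) = 1.562×10^-7 K/W
R_outer film = 1/(h_o·A) = 1/(14.5×11.2) = 0.006158 K/W
Sum of known resistances R_other = 0.01245 K/W
Total R = ΔT/Q = 210/245 = 0.8571 K/W
R_aerogel blanket = R_total − R_other = 0.8447 K/W
k = L/(R·A) = 0.155/(0.8447×11.2)

k ≈ 0.0164 W/(m·K)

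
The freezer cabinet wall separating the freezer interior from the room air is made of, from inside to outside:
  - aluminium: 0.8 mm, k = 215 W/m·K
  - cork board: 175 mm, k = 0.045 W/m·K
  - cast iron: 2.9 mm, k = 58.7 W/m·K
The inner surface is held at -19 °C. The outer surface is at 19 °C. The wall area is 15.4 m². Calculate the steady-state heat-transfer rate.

Using the resistance-network approach (series):
R_aluminium = L/(kA) = 0.0008/(215×15.4) = 2.416×10^-7 K/W
R_cork board = L/(kA) = 0.175/(0.045×15.4) = 0.2525 K/W
R_cast iron = L/(kA) = 0.0029/(58.7×15.4) = 3.208×10^-6 K/W
R_total = 0.2525 K/W
Q = ΔT / R_total = 38 / 0.2525

Q ≈ 150 W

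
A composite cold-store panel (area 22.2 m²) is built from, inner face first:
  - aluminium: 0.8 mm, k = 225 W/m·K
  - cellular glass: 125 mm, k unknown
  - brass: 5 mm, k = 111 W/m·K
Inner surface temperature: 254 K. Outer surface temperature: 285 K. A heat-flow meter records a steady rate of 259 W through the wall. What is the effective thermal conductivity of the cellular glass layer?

k ≈ 0.047 W/(m·K)

Thermal resistances in series:
R_aluminium = L/(kA) = 0.0008/(225×22.2) = 1.602×10^-7 K/W
R_brass = L/(kA) = 0.005/(111×22.2) = 2.029×10^-6 K/W
Sum of known resistances R_other = 2.189×10^-6 K/W
Total R = ΔT/Q = 31/259 = 0.1197 K/W
R_cellular glass = R_total − R_other = 0.1197 K/W
k = L/(R·A) = 0.125/(0.1197×22.2)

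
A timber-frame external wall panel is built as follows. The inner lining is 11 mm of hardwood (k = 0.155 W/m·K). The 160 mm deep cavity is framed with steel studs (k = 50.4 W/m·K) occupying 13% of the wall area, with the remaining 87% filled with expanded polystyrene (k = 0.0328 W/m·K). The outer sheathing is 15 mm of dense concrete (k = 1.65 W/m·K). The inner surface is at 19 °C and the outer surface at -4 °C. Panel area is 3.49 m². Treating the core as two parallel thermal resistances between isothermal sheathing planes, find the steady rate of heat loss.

Sheathing layers in series; stud and cavity paths in parallel between them.
R_inner = 0.011/(0.155×3.49) = 0.02033 K/W
R_stud  = 0.16/(50.4×0.13×3.49) = 0.006997 K/W
R_cav   = 0.16/(0.0328×0.87×3.49) = 1.607 K/W
1/R_core = 1/R_stud + 1/R_cav → R_core = 0.006967 K/W
R_outer = 0.015/(1.65×3.49) = 0.002605 K/W
R_total = 0.02991 K/W
Q = ΔT/R_total = 23/0.02991

Q ≈ 769 W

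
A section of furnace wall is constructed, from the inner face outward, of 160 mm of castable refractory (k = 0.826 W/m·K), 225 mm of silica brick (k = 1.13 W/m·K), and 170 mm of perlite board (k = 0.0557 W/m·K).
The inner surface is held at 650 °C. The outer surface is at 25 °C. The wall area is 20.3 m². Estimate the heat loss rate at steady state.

Series thermal resistances:
R_castable refractory = L/(kA) = 0.16/(0.826×20.3) = 0.009542 K/W
R_silica brick = L/(kA) = 0.225/(1.13×20.3) = 0.009809 K/W
R_perlite board = L/(kA) = 0.17/(0.0557×20.3) = 0.1503 K/W
R_total = 0.1697 K/W
Q = ΔT / R_total = 625 / 0.1697

Q ≈ 3680 W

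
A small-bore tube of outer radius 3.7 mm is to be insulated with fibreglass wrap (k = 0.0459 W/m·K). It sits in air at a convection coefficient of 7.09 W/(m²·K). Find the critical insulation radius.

For a cylinder r_cr = k/h = 0.0459/7.09
r_cr = 6.47 mm; since the bare radius (3.7 mm) is below r_cr, adding a thin layer of insulation will *increase* heat loss.

r_cr ≈ 6.47 mm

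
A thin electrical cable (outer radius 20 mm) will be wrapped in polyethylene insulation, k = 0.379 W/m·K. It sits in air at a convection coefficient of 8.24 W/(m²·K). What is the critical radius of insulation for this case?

r_cr ≈ 46 mm

For a cylinder r_cr = k/h = 0.379/8.24
r_cr = 46 mm; since the bare radius (20 mm) is below r_cr, adding a thin layer of insulation will *increase* heat loss.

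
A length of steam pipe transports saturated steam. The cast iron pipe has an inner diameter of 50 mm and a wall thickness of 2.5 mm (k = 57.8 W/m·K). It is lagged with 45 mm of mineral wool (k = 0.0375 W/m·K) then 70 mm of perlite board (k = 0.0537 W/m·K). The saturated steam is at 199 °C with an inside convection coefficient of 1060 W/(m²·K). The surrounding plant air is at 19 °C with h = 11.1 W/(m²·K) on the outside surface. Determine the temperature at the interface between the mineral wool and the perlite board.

T ≈ 79.8 °C

Cylindrical conduction, so R = ln(r₂/r₁)/(2πkL) per layer, in series:
R_inner film = 1/(h_i·2πr₁L) = 1/(1060×2π×0.025×1) = 0.006006 K/W
R_cast iron pipe wall = ln(27.5/25)/(2π×57.8×1) = 2.624×10^-4 K/W
R_mineral wool = ln(72.5/27.5)/(2π×0.0375×1) = 4.114 K/W
R_perlite board = ln(142.5/72.5)/(2π×0.0537×1) = 2.003 K/W
R_outer film = 1/(h_o·2πr_oL) = 1/(11.1×2π×0.1425×1) = 0.1006 K/W
R_total = 6.224 K/W
Q = ΔT/R_total = 180/6.224
Q = 28.9 W/m
T_interface = T_inner − Q·ΣR(inner→interface) = 199 − 28.9×4.121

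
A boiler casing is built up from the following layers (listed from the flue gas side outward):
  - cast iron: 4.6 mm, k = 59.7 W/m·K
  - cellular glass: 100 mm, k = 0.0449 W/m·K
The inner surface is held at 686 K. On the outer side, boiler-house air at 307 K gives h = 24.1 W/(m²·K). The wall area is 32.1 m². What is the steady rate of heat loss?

Treating each layer as a thermal resistance in series:
R_cast iron = L/(kA) = 0.0046/(59.7×32.1) = 2.4×10^-6 K/W
R_cellular glass = L/(kA) = 0.1/(0.0449×32.1) = 0.06938 K/W
R_outer film = 1/(h_o·A) = 1/(24.1×32.1) = 0.001293 K/W
R_total = 0.07068 K/W
Q = ΔT / R_total = 379 / 0.07068

Q ≈ 5360 W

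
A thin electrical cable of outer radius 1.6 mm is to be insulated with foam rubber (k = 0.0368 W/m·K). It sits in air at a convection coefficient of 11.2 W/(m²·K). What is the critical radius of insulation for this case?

r_cr ≈ 3.29 mm

For a cylinder r_cr = k/h = 0.0368/11.2
r_cr = 3.29 mm; since the bare radius (1.6 mm) is below r_cr, adding a thin layer of insulation will *increase* heat loss.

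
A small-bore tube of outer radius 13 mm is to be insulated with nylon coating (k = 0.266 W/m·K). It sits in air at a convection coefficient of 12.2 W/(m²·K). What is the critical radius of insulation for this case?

For a cylinder r_cr = k/h = 0.266/12.2
r_cr = 21.8 mm; since the bare radius (13 mm) is below r_cr, adding a thin layer of insulation will *increase* heat loss.

r_cr ≈ 21.8 mm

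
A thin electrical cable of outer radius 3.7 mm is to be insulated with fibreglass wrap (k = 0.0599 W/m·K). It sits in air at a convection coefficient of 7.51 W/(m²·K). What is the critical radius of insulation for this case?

r_cr ≈ 7.98 mm

For a cylinder r_cr = k/h = 0.0599/7.51
r_cr = 7.98 mm; since the bare radius (3.7 mm) is below r_cr, adding a thin layer of insulation will *increase* heat loss.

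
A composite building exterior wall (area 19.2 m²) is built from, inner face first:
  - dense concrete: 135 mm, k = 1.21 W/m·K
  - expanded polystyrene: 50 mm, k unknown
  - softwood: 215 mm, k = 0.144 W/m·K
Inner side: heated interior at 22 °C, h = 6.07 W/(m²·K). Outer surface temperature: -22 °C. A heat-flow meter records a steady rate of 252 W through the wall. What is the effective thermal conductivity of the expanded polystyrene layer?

k ≈ 0.0316 W/(m·K)

Series thermal resistances:
R_inner film = 1/(h_i·A) = 1/(6.07×19.2) = 0.00858 K/W
R_dense concrete = L/(kA) = 0.135/(1.21×19.2) = 0.005811 K/W
R_softwood = L/(kA) = 0.215/(0.144×19.2) = 0.07776 K/W
Sum of known resistances R_other = 0.09215 K/W
Total R = ΔT/Q = 44/252 = 0.1746 K/W
R_expanded polystyrene = R_total − R_other = 0.08245 K/W
k = L/(R·A) = 0.05/(0.08245×19.2)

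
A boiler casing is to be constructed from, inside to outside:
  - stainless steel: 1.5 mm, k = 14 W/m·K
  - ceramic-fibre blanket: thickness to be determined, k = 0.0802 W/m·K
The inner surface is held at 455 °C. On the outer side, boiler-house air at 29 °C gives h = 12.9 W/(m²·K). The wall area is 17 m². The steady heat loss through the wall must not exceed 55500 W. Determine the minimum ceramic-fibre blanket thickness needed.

Thermal resistances in series:
R_stainless steel = L/(kA) = 0.0015/(14×17) = 6.303×10^-6 K/W
R_outer film = 1/(h_o·A) = 1/(12.9×17) = 0.00456 K/W
Sum of the known resistances R_other = 0.004566 K/W
Required total resistance R_tot = ΔT/Q_allow = 426/55500 = 0.007676 K/W
R_ceramic-fibre blanket = R_tot − R_other = 0.003109 K/W
L = R·k·A = 0.003109×0.0802×17

L ≈ 4.24 mm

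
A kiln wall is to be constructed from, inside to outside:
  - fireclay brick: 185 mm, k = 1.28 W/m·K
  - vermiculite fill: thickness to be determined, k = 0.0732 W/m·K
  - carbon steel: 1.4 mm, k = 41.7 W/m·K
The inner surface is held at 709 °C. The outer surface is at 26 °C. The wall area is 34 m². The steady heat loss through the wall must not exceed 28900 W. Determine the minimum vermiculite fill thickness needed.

L ≈ 48.2 mm

Using the resistance-network approach (series):
R_fireclay brick = L/(kA) = 0.185/(1.28×34) = 0.004251 K/W
R_carbon steel = L/(kA) = 0.0014/(41.7×34) = 9.874×10^-7 K/W
Sum of the known resistances R_other = 0.004252 K/W
Required total resistance R_tot = ΔT/Q_allow = 683/28900 = 0.02363 K/W
R_vermiculite fill = R_tot − R_other = 0.01938 K/W
L = R·k·A = 0.01938×0.0732×34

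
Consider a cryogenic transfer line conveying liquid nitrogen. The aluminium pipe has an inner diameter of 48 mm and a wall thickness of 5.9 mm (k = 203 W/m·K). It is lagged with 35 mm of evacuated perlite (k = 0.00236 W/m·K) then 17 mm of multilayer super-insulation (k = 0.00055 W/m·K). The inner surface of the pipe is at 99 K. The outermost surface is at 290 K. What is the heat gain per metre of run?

Per-layer cylindrical resistances, series-summed:
R_aluminium pipe wall = ln(29.9/24)/(2π×203×1) = 1.723×10^-4 K/W
R_evacuated perlite = ln(64.9/29.9)/(2π×0.00236×1) = 52.26 K/W
R_multilayer super-insulation = ln(81.9/64.9)/(2π×0.00055×1) = 67.32 K/W
R_total = 119.6 K/W
Q = ΔT/R_total = 191/119.6

q′ ≈ 1.6 W/m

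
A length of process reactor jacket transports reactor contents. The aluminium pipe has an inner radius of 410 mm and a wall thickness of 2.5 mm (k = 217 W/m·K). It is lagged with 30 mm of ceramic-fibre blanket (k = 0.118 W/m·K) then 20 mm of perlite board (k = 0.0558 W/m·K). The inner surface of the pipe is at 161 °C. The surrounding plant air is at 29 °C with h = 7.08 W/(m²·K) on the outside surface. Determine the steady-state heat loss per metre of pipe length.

q′ ≈ 490 W/m

Per-layer cylindrical resistances, series-summed:
R_aluminium pipe wall = ln(412.5/410)/(2π×217×1) = 4.459×10^-6 K/W
R_ceramic-fibre blanket = ln(442.5/412.5)/(2π×0.118×1) = 0.09469 K/W
R_perlite board = ln(462.5/442.5)/(2π×0.0558×1) = 0.1261 K/W
R_outer film = 1/(h_o·2πr_oL) = 1/(7.08×2π×0.4625×1) = 0.0486 K/W
R_total = 0.2694 K/W
Q = ΔT/R_total = 132/0.2694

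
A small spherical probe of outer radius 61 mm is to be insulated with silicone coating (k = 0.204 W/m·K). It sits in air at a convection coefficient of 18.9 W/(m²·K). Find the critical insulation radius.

For a sphere r_cr = 2k/h = 2×0.204/18.9
r_cr = 21.6 mm; since the bare radius (61 mm) is above r_cr, any added insulation will reduce heat loss.

r_cr ≈ 21.6 mm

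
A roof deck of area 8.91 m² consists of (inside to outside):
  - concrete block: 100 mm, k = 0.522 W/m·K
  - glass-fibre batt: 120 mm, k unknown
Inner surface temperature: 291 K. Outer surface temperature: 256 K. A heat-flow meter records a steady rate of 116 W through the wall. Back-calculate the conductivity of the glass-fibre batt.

k ≈ 0.0481 W/(m·K)

Model the wall as resistances in series:
R_concrete block = L/(kA) = 0.1/(0.522×8.91) = 0.0215 K/W
Sum of known resistances R_other = 0.0215 K/W
Total R = ΔT/Q = 35/116 = 0.3017 K/W
R_glass-fibre batt = R_total − R_other = 0.2802 K/W
k = L/(R·A) = 0.12/(0.2802×8.91)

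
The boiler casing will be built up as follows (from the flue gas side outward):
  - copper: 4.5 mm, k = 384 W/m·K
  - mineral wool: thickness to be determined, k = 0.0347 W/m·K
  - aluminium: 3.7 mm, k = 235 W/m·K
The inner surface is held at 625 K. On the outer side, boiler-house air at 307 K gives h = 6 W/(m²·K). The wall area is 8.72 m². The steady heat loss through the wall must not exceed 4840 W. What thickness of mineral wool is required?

Series thermal resistances:
R_copper = L/(kA) = 0.0045/(384×8.72) = 1.344×10^-6 K/W
R_aluminium = L/(kA) = 0.0037/(235×8.72) = 1.806×10^-6 K/W
R_outer film = 1/(h_o·A) = 1/(6×8.72) = 0.01911 K/W
Sum of the known resistances R_other = 0.01912 K/W
Required total resistance R_tot = ΔT/Q_allow = 318/4840 = 0.0657 K/W
R_mineral wool = R_tot − R_other = 0.04659 K/W
L = R·k·A = 0.04659×0.0347×8.72

L ≈ 14.1 mm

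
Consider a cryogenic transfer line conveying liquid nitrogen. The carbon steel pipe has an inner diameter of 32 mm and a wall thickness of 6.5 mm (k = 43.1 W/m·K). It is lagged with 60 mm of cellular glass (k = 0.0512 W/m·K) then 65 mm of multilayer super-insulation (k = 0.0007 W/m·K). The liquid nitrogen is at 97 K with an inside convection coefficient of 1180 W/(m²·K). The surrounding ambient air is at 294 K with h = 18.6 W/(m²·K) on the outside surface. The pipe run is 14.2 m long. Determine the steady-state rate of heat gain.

Radial resistances (cylindrical: R_cond = ln(r_o/r_i)/(2πkL), R_conv = 1/(h·2πrL)):
R_inner film = 1/(h_i·2πr₁L) = 1/(1180×2π×0.016×14.2) = 5.936×10^-4 K/W
R_carbon steel pipe wall = ln(22.5/16)/(2π×43.1×14.2) = 8.866×10^-5 K/W
R_cellular glass = ln(82.5/22.5)/(2π×0.0512×14.2) = 0.2844 K/W
R_multilayer super-insulation = ln(147.5/82.5)/(2π×0.0007×14.2) = 9.303 K/W
R_outer film = 1/(h_o·2πr_oL) = 1/(18.6×2π×0.1475×14.2) = 0.004085 K/W
R_total = 9.592 K/W
Q = ΔT/R_total = 197/9.592

Q ≈ 20.5 W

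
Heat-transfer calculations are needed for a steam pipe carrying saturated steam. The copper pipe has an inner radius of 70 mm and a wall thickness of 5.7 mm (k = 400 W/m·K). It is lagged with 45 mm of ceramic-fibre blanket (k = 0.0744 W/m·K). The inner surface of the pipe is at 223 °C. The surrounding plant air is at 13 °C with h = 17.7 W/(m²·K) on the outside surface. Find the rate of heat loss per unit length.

Treating each annulus and film as a series resistance:
R_copper pipe wall = ln(75.7/70)/(2π×400×1) = 3.115×10^-5 K/W
R_ceramic-fibre blanket = ln(120.7/75.7)/(2π×0.0744×1) = 0.998 K/W
R_outer film = 1/(h_o·2πr_oL) = 1/(17.7×2π×0.1207×1) = 0.0745 K/W
R_total = 1.073 K/W
Q = ΔT/R_total = 210/1.073

q′ ≈ 196 W/m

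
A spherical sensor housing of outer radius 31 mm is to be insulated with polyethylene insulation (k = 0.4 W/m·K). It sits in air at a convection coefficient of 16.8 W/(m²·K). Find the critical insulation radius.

For a sphere r_cr = 2k/h = 2×0.4/16.8
r_cr = 47.6 mm; since the bare radius (31 mm) is below r_cr, adding a thin layer of insulation will *increase* heat loss.

r_cr ≈ 47.6 mm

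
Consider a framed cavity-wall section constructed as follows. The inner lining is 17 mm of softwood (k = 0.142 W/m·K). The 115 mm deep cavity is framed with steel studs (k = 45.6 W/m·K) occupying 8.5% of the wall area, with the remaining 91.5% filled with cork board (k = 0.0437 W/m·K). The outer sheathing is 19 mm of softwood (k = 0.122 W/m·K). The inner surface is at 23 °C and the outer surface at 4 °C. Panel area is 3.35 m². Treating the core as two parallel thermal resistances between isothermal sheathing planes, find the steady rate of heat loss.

Sheathing layers in series; stud and cavity paths in parallel between them.
R_inner = 0.017/(0.142×3.35) = 0.03574 K/W
R_stud  = 0.115/(45.6×0.085×3.35) = 0.008857 K/W
R_cav   = 0.115/(0.0437×0.915×3.35) = 0.8585 K/W
1/R_core = 1/R_stud + 1/R_cav → R_core = 0.008766 K/W
R_outer = 0.019/(0.122×3.35) = 0.04649 K/W
R_total = 0.09099 K/W
Q = ΔT/R_total = 19/0.09099

Q ≈ 209 W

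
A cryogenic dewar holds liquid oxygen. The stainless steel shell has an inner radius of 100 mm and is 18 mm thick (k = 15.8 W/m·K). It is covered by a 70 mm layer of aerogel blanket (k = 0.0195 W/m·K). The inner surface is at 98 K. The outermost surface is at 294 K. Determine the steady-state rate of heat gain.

Spherical conduction: R = (1/r_in − 1/r_out)/(4πk) per layer; series-sum.
R_stainless steel shell = (1/0.1 − 1/0.118)/(4π×15.8) = 0.007683 K/W
R_aerogel blanket = (1/0.118 − 1/0.188)/(4π×0.0195) = 12.88 K/W
R_total = 12.88 K/W
Q = ΔT/R_total = 196/12.88

Q ≈ 15.2 W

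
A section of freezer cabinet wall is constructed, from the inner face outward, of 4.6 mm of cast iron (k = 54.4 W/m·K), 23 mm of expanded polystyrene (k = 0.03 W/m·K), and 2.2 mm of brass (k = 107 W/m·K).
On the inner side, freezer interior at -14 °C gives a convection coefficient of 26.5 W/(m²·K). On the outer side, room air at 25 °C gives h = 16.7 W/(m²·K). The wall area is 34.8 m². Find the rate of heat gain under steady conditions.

Thermal resistances in series:
R_inner film = 1/(h_i·A) = 1/(26.5×34.8) = 0.001084 K/W
R_cast iron = L/(kA) = 0.0046/(54.4×34.8) = 2.43×10^-6 K/W
R_expanded polystyrene = L/(kA) = 0.023/(0.03×34.8) = 0.02203 K/W
R_brass = L/(kA) = 0.0022/(107×34.8) = 5.908×10^-7 K/W
R_outer film = 1/(h_o·A) = 1/(16.7×34.8) = 0.001721 K/W
R_total = 0.02484 K/W
Q = ΔT / R_total = 39 / 0.02484

Q ≈ 1570 W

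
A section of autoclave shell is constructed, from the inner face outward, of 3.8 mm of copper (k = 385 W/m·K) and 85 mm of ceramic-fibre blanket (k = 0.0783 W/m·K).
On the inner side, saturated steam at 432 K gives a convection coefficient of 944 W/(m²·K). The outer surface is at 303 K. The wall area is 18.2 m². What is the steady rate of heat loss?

Treating each layer as a thermal resistance in series:
R_inner film = 1/(h_i·A) = 1/(944×18.2) = 5.82×10^-5 K/W
R_copper = L/(kA) = 0.0038/(385×18.2) = 5.423×10^-7 K/W
R_ceramic-fibre blanket = L/(kA) = 0.085/(0.0783×18.2) = 0.05965 K/W
R_total = 0.05971 K/W
Q = ΔT / R_total = 129 / 0.05971

Q ≈ 2160 W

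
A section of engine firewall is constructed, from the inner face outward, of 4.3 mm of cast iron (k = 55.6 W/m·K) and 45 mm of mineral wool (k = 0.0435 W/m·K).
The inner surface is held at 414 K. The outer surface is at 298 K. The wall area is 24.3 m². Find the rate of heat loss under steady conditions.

Series thermal resistances:
R_cast iron = L/(kA) = 0.0043/(55.6×24.3) = 3.183×10^-6 K/W
R_mineral wool = L/(kA) = 0.045/(0.0435×24.3) = 0.04257 K/W
R_total = 0.04257 K/W
Q = ΔT / R_total = 116 / 0.04257

Q ≈ 2720 W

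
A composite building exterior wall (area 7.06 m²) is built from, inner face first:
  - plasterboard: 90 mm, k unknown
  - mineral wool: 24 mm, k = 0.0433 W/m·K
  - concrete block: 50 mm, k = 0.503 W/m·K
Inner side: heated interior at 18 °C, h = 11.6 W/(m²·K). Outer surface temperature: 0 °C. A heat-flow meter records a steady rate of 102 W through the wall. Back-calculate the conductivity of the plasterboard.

k ≈ 0.178 W/(m·K)

Series thermal resistances:
R_inner film = 1/(h_i·A) = 1/(11.6×7.06) = 0.01221 K/W
R_mineral wool = L/(kA) = 0.024/(0.0433×7.06) = 0.07851 K/W
R_concrete block = L/(kA) = 0.05/(0.503×7.06) = 0.01408 K/W
Sum of known resistances R_other = 0.1048 K/W
Total R = ΔT/Q = 18/102 = 0.1765 K/W
R_plasterboard = R_total − R_other = 0.07167 K/W
k = L/(R·A) = 0.09/(0.07167×7.06)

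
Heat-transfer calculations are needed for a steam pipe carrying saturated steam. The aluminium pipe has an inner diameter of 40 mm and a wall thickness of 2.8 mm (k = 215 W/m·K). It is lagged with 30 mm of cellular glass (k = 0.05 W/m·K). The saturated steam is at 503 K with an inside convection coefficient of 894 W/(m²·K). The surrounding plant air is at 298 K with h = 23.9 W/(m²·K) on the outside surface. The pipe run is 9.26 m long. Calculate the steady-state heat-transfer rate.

For a radial system each layer contributes R = ln(r_out/r_in)/(2πkL); films add R = 1/(hA).
R_inner film = 1/(h_i·2πr₁L) = 1/(894×2π×0.02×9.26) = 9.613×10^-4 K/W
R_aluminium pipe wall = ln(22.8/20)/(2π×215×9.26) = 1.047×10^-5 K/W
R_cellular glass = ln(52.8/22.8)/(2π×0.05×9.26) = 0.2887 K/W
R_outer film = 1/(h_o·2πr_oL) = 1/(23.9×2π×0.0528×9.26) = 0.01362 K/W
R_total = 0.3033 K/W
Q = ΔT/R_total = 205/0.3033

Q ≈ 676 W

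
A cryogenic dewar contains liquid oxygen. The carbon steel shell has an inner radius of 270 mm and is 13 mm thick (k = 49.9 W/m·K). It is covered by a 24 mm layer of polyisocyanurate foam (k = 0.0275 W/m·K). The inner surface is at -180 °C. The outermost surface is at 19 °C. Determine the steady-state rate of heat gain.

Each spherical layer contributes R = (1/r_i − 1/r_o)/(4πk):
R_carbon steel shell = (1/0.27 − 1/0.283)/(4π×49.9) = 2.713×10^-4 K/W
R_polyisocyanurate foam = (1/0.283 − 1/0.307)/(4π×0.0275) = 0.7994 K/W
R_total = 0.7996 K/W
Q = ΔT/R_total = 199/0.7996

Q ≈ 249 W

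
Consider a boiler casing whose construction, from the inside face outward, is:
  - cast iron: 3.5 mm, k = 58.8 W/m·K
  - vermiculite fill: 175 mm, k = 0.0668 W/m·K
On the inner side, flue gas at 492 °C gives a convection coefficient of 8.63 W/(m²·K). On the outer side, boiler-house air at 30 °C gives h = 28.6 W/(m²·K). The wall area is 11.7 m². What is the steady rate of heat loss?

Q ≈ 1950 W

Series thermal resistances:
R_inner film = 1/(h_i·A) = 1/(8.63×11.7) = 0.009904 K/W
R_cast iron = L/(kA) = 0.0035/(58.8×11.7) = 5.088×10^-6 K/W
R_vermiculite fill = L/(kA) = 0.175/(0.0668×11.7) = 0.2239 K/W
R_outer film = 1/(h_o·A) = 1/(28.6×11.7) = 0.002988 K/W
R_total = 0.2368 K/W
Q = ΔT / R_total = 462 / 0.2368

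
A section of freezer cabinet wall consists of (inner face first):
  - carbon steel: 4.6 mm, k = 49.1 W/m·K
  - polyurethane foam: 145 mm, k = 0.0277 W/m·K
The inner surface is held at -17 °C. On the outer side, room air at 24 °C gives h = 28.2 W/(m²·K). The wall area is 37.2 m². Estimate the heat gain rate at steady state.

Using the resistance-network approach (series):
R_carbon steel = L/(kA) = 0.0046/(49.1×37.2) = 2.518×10^-6 K/W
R_polyurethane foam = L/(kA) = 0.145/(0.0277×37.2) = 0.1407 K/W
R_outer film = 1/(h_o·A) = 1/(28.2×37.2) = 9.533×10^-4 K/W
R_total = 0.1417 K/W
Q = ΔT / R_total = 41 / 0.1417

Q ≈ 289 W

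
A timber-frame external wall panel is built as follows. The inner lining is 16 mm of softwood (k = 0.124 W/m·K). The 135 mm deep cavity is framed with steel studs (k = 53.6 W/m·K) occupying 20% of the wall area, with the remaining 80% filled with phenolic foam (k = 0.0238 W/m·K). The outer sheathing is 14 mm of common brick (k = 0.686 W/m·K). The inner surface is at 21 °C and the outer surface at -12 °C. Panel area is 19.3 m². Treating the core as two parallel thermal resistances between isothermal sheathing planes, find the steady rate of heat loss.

Sheathing layers in series; stud and cavity paths in parallel between them.
R_inner = 0.016/(0.124×19.3) = 0.006686 K/W
R_stud  = 0.135/(53.6×0.2×19.3) = 6.525×10^-4 K/W
R_cav   = 0.135/(0.0238×0.8×19.3) = 0.3674 K/W
1/R_core = 1/R_stud + 1/R_cav → R_core = 6.513×10^-4 K/W
R_outer = 0.014/(0.686×19.3) = 0.001057 K/W
R_total = 0.008394 K/W
Q = ΔT/R_total = 33/0.008394

Q ≈ 3930 W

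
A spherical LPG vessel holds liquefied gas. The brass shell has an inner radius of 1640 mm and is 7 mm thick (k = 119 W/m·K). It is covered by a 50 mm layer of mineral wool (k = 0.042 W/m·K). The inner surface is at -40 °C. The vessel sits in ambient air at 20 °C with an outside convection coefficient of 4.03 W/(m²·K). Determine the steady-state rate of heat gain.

Q ≈ 1470 W

For a spherical shell R = (1/r₁ − 1/r₂)/(4πk); film R = 1/(h·4πr²). In series:
R_brass shell = (1/1.64 − 1/1.647)/(4π×119) = 1.733×10^-6 K/W
R_mineral wool = (1/1.647 − 1/1.697)/(4π×0.042) = 0.03389 K/W
R_outer film = 1/(h·4πr_o²) = 1/(4.03×4π×1.697²) = 0.006857 K/W
R_total = 0.04075 K/W
Q = ΔT/R_total = 60/0.04075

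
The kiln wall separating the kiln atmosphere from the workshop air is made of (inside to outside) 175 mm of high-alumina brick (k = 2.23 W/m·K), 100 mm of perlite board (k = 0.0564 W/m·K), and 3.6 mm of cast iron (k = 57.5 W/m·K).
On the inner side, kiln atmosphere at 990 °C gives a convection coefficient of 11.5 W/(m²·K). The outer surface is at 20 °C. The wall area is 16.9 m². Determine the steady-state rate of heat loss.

Q ≈ 8460 W

Treating each layer as a thermal resistance in series:
R_inner film = 1/(h_i·A) = 1/(11.5×16.9) = 0.005145 K/W
R_high-alumina brick = L/(kA) = 0.175/(2.23×16.9) = 0.004644 K/W
R_perlite board = L/(kA) = 0.1/(0.0564×16.9) = 0.1049 K/W
R_cast iron = L/(kA) = 0.0036/(57.5×16.9) = 3.705×10^-6 K/W
R_total = 0.1147 K/W
Q = ΔT / R_total = 970 / 0.1147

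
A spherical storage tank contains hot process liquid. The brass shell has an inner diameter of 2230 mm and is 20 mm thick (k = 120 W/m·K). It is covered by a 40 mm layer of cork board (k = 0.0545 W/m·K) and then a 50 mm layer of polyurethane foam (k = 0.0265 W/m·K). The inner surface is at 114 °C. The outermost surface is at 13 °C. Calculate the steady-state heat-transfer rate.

For a spherical shell R = (1/r₁ − 1/r₂)/(4πk); film R = 1/(h·4πr²). In series:
R_brass shell = (1/1.115 − 1/1.135)/(4π×120) = 1.048×10^-5 K/W
R_cork board = (1/1.135 − 1/1.175)/(4π×0.0545) = 0.04379 K/W
R_polyurethane foam = (1/1.175 − 1/1.225)/(4π×0.0265) = 0.1043 K/W
R_total = 0.1481 K/W
Q = ΔT/R_total = 101/0.1481

Q ≈ 682 W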